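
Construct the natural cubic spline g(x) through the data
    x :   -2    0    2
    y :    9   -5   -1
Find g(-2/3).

With σ_i denoting the second derivative at x_i, h_i = 2, 2, and Δ_i = (y_(i+1) − y_i)/h_i = -7, 2:
  2·σ_0 + 8·σ_1 + 2·σ_2 = 6(Δ_1 - Δ_0) = 54
Natural end conditions: σ_0 = σ_2 = 0.
Solving the tridiagonal system: σ_0 = 0, σ_1 = 27/4, σ_2 = 0.
On [-2, 0], g(x) = 9 - 37/4·(x + 2) + 0·(x + 2)² + 9/16·(x + 2)³.
With (x + 2) = 4/3: g(-2/3) = -2.

-2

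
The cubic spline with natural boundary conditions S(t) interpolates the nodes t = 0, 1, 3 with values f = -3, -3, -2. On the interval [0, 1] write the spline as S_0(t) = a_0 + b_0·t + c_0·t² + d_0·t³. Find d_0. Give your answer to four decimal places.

Write M_i for S''(x_i). With h_i = 1, 2 and divided differences Δ_i = 0, 1/2, the continuity of S' gives the tridiagonal system
  1·M_0 + 6·M_1 + 2·M_2 = 6(Δ_1 - Δ_0) = 3
Natural end conditions: M_0 = M_2 = 0.
Forward elimination and back-substitution give M_0 = 0, M_1 = 1/2, M_2 = 0.
On [0, 1], with S_0(t) = a_0 + b_0·t + c_0·t² + d_0·t³: c_0 = M_0/2 = 0, d_0 = (M_1 - M_0)/(6h_0) = 1/12, b_0 = Δ_0 - h_0(2M_0 + M_1)/6 = -1/12.

0.0833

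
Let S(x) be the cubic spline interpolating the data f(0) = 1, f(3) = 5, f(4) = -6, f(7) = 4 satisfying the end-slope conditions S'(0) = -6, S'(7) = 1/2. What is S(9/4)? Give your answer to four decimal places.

6.9331

Let M_i = S''(x_i). Step sizes h_i = 3, 1, 3; slopes of the chords Δ_i = (y_(i+1) - y_i)/h_i = 4/3, -11, 10/3.
  3·M_0 + 8·M_1 + 1·M_2 = 6(Δ_1 - Δ_0) = -74
  1·M_1 + 8·M_2 + 3·M_3 = 6(Δ_2 - Δ_1) = 86
Clamped end conditions give two more equations: 2h_0·M_0 + h_0·M_1 = 6(Δ_0 - S'(0)) = 44 and h_2·M_2 + 2h_2·M_3 = 6(S'(7) - Δ_2) = -17.
Solving: M_0 = 2647/165, M_1 = -958/55, M_2 = 947/55, M_3 = -1888/165.
On [0, 3], S(x) = 1 - 6·x + 2647/330·x² - 5521/2970·x³.
With x = 9/4: S(9/4) = 48809/7040.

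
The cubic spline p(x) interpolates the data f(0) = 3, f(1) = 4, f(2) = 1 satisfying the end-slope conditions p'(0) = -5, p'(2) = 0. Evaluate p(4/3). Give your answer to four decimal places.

Write M_i for p''(x_i). With h_i = 1, 1 and divided differences Δ_i = 1, -3, the continuity of p' gives the tridiagonal system
  1·M_0 + 4·M_1 + 1·M_2 = 6(Δ_1 - Δ_0) = -24
Clamped end conditions give two more equations: 2h_0·M_0 + h_0·M_1 = 6(Δ_0 - p'(0)) = 36 and h_1·M_1 + 2h_1·M_2 = 6(p'(2) - Δ_1) = 18.
Solving: M_0 = 53/2, M_1 = -17, M_2 = 35/2.
On [1, 2], p(x) = 4 - 1/4·(x - 1) - 17/2·(x - 1)² + 23/4·(x - 1)³.
With (x - 1) = 1/3: p(4/3) = 86/27.

3.1852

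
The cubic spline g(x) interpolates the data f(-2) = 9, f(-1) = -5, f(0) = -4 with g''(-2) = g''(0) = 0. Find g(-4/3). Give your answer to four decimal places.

-1.7222

With M_i denoting the second derivative at x_i, h_i = 1, 1, and Δ_i = (y_(i+1) − y_i)/h_i = -14, 1:
  1·M_0 + 4·M_1 + 1·M_2 = 6(Δ_1 - Δ_0) = 90
Natural end conditions: M_0 = M_2 = 0.
Forward elimination and back-substitution give M_0 = 0, M_1 = 45/2, M_2 = 0.
On [-2, -1], g(x) = 9 - 71/4·(x + 2) + 0·(x + 2)² + 15/4·(x + 2)³.
With (x + 2) = 2/3: g(-4/3) = -31/18.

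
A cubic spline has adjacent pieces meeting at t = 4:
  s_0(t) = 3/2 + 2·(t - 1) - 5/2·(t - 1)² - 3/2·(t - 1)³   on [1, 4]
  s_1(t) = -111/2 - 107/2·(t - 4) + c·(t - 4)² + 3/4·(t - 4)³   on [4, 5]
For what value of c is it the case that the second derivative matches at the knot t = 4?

-16

s_0''(t) = -5 - 9·(t - 1), so s_0''(4) = -32. On the right, s_1''(4) = 2c, so c = -16.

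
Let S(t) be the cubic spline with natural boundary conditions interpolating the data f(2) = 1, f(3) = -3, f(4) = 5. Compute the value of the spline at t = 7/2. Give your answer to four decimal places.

-0.1250

Put σ_i = S'' at the i-th knot. Here h = (1, 1) and Δ = (-4, 8), so the interior equations h_(i-1)·σ_(i-1) + 2(h_(i-1)+h_i)·σ_i + h_i·σ_(i+1) = 6(Δ_i − Δ_(i-1)) read
  1·σ_0 + 4·σ_1 + 1·σ_2 = 6(Δ_1 - Δ_0) = 72
Natural end conditions: σ_0 = σ_2 = 0.
Solving the tridiagonal system: σ_0 = 0, σ_1 = 18, σ_2 = 0.
On [3, 4], S(t) = -3 + 2·(t - 3) + 9·(t - 3)² - 3·(t - 3)³.
With (t - 3) = 1/2: S(7/2) = -1/8.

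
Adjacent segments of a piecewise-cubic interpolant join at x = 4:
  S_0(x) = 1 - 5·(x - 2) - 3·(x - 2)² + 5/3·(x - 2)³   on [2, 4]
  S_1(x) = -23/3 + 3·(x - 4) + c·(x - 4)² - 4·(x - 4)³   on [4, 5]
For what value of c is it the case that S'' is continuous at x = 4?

7

S_0''(x) = -6 + 10·(x - 2), so S_0''(4) = 14. On the right, S_1''(4) = 2c, so c = 7.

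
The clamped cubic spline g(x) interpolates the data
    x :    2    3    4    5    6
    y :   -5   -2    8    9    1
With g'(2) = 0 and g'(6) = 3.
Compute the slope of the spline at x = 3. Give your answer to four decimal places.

7.6607

Put m_i = g'' at the i-th knot. Here h = (1, 1, 1, 1) and Δ = (3, 10, 1, -8), so the interior equations h_(i-1)·m_(i-1) + 2(h_(i-1)+h_i)·m_i + h_i·m_(i+1) = 6(Δ_i − Δ_(i-1)) read
  1·m_0 + 4·m_1 + 1·m_2 = 6(Δ_1 - Δ_0) = 42
  1·m_1 + 4·m_2 + 1·m_3 = 6(Δ_2 - Δ_1) = -54
  1·m_2 + 4·m_3 + 1·m_4 = 6(Δ_3 - Δ_2) = -54
Clamped end conditions give two more equations: 2h_0·m_0 + h_0·m_1 = 6(Δ_0 - g'(2)) = 18 and h_3·m_3 + 2h_3·m_4 = 6(g'(6) - Δ_3) = 66.
Forward elimination and back-substitution give m_0 = 75/28, m_1 = 177/14, m_2 = -45/4, m_3 = -303/14, m_4 = 1227/28.
On [3, 4], g'(x) = b_1 + 2c_1·(x - 3) + 3d_1·(x - 3)² with b_1 = Δ_1 - h_1(2m_1 + m_2)/6 = 429/56, c_1 = m_1/2 = 177/28, d_1 = (m_2 - m_1)/(6h_1) = -223/56. So g'(3) = 429/56.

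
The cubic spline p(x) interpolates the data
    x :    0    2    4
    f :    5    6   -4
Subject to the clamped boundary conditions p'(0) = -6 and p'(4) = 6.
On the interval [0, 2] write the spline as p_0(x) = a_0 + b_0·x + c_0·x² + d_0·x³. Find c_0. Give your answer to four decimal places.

8.4375

Put M_i = p'' at the i-th knot. Here h = (2, 2) and Δ = (1/2, -5), so the interior equations h_(i-1)·M_(i-1) + 2(h_(i-1)+h_i)·M_i + h_i·M_(i+1) = 6(Δ_i − Δ_(i-1)) read
  2·M_0 + 8·M_1 + 2·M_2 = 6(Δ_1 - Δ_0) = -33
Clamped end conditions give two more equations: 2h_0·M_0 + h_0·M_1 = 6(Δ_0 - p'(0)) = 39 and h_1·M_1 + 2h_1·M_2 = 6(p'(4) - Δ_1) = 66.
Solving the tridiagonal system: M_0 = 135/8, M_1 = -57/4, M_2 = 189/8.
On [0, 2], with p_0(x) = a_0 + b_0·x + c_0·x² + d_0·x³: c_0 = M_0/2 = 135/16, d_0 = (M_1 - M_0)/(6h_0) = -83/32, b_0 = Δ_0 - h_0(2M_0 + M_1)/6 = -6.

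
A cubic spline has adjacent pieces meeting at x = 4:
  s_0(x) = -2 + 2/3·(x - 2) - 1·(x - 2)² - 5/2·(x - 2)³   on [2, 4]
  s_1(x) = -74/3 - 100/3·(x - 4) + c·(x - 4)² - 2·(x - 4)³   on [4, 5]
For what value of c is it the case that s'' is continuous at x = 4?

-16

s_0''(x) = -2 - 15·(x - 2), so s_0''(4) = -32. On the right, s_1''(4) = 2c, so c = -16.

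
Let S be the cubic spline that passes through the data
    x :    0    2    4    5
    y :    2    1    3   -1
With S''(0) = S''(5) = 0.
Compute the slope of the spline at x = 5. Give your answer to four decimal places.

-4.9773

With σ_i denoting the second derivative at x_i, h_i = 2, 2, 1, and Δ_i = (y_(i+1) − y_i)/h_i = -1/2, 1, -4:
  2·σ_0 + 8·σ_1 + 2·σ_2 = 6(Δ_1 - Δ_0) = 9
  2·σ_1 + 6·σ_2 + 1·σ_3 = 6(Δ_2 - Δ_1) = -30
Natural end conditions: σ_0 = σ_3 = 0.
Hence σ_0 = 0, σ_1 = 57/22, σ_2 = -129/22, σ_3 = 0.
On [4, 5], S'(x) = b_2 + 2c_2·(x - 4) + 3d_2·(x - 4)² with b_2 = Δ_2 - h_2(2σ_2 + σ_3)/6 = -45/22, c_2 = σ_2/2 = -129/44, d_2 = (σ_3 - σ_2)/(6h_2) = 43/44. So S'(5) = -219/44.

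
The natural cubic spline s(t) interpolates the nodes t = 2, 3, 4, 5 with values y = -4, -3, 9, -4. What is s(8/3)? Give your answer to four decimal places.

With σ_i denoting the second derivative at x_i, h_i = 1, 1, 1, and Δ_i = (y_(i+1) − y_i)/h_i = 1, 12, -13:
  1·σ_0 + 4·σ_1 + 1·σ_2 = 6(Δ_1 - Δ_0) = 66
  1·σ_1 + 4·σ_2 + 1·σ_3 = 6(Δ_2 - Δ_1) = -150
Natural end conditions: σ_0 = σ_3 = 0.
Hence σ_0 = 0, σ_1 = 138/5, σ_2 = -222/5, σ_3 = 0.
On [2, 3], s(t) = -4 - 18/5·(t - 2) + 0·(t - 2)² + 23/5·(t - 2)³.
With (t - 2) = 2/3: s(8/3) = -136/27.

-5.0370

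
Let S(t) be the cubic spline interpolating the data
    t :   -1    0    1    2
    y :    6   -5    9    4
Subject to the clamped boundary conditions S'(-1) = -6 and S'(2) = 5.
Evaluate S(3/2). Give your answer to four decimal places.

Let m_i = S''(x_i). Step sizes h_i = 1, 1, 1; slopes of the chords Δ_i = (y_(i+1) - y_i)/h_i = -11, 14, -5.
  1·m_0 + 4·m_1 + 1·m_2 = 6(Δ_1 - Δ_0) = 150
  1·m_1 + 4·m_2 + 1·m_3 = 6(Δ_2 - Δ_1) = -114
Clamped end conditions give two more equations: 2h_0·m_0 + h_0·m_1 = 6(Δ_0 - S'(-1)) = -30 and h_2·m_2 + 2h_2·m_3 = 6(S'(2) - Δ_2) = 60.
Solving the tridiagonal system: m_0 = -706/15, m_1 = 962/15, m_2 = -892/15, m_3 = 896/15.
On [1, 2], S(t) = 9 + 73/15·(t - 1) - 446/15·(t - 1)² + 298/15·(t - 1)³.
With (t - 1) = 1/2: S(3/2) = 389/60.

6.4833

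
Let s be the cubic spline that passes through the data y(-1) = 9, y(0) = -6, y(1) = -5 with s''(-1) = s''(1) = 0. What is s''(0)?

With m_i denoting the second derivative at x_i, h_i = 1, 1, and Δ_i = (y_(i+1) − y_i)/h_i = -15, 1:
  1·m_0 + 4·m_1 + 1·m_2 = 6(Δ_1 - Δ_0) = 96
Natural end conditions: m_0 = m_2 = 0.
Hence m_0 = 0, m_1 = 24, m_2 = 0.

24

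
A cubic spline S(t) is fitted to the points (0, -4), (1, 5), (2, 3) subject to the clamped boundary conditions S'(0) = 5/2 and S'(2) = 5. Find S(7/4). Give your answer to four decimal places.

Put M_i = S'' at the i-th knot. Here h = (1, 1) and Δ = (9, -2), so the interior equations h_(i-1)·M_(i-1) + 2(h_(i-1)+h_i)·M_i + h_i·M_(i+1) = 6(Δ_i − Δ_(i-1)) read
  1·M_0 + 4·M_1 + 1·M_2 = 6(Δ_1 - Δ_0) = -66
Clamped end conditions give two more equations: 2h_0·M_0 + h_0·M_1 = 6(Δ_0 - S'(0)) = 39 and h_1·M_1 + 2h_1·M_2 = 6(S'(2) - Δ_1) = 42.
Forward elimination and back-substitution give M_0 = 149/4, M_1 = -71/2, M_2 = 155/4.
On [1, 2], S(t) = 5 + 27/8·(t - 1) - 71/4·(t - 1)² + 99/8·(t - 1)³.
With (t - 1) = 3/4: S(7/4) = 1417/512.

2.7676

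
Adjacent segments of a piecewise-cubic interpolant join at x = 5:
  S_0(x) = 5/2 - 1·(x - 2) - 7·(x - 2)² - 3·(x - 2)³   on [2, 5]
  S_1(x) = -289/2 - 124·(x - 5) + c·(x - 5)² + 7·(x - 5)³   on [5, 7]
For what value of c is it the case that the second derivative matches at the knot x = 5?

-34

S_0''(x) = -14 - 18·(x - 2), so S_0''(5) = -68. On the right, S_1''(5) = 2c, so c = -34.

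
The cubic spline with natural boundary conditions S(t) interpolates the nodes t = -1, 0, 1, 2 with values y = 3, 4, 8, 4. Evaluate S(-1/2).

3

With m_i denoting the second derivative at x_i, h_i = 1, 1, 1, and Δ_i = (y_(i+1) − y_i)/h_i = 1, 4, -4:
  1·m_0 + 4·m_1 + 1·m_2 = 6(Δ_1 - Δ_0) = 18
  1·m_1 + 4·m_2 + 1·m_3 = 6(Δ_2 - Δ_1) = -48
Natural end conditions: m_0 = m_3 = 0.
Forward elimination and back-substitution give m_0 = 0, m_1 = 8, m_2 = -14, m_3 = 0.
On [-1, 0], S(t) = 3 - 1/3·(t + 1) + 0·(t + 1)² + 4/3·(t + 1)³.
With (t + 1) = 1/2: S(-1/2) = 3.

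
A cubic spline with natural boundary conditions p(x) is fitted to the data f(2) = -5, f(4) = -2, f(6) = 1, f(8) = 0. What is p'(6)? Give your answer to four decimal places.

0.5667

Put m_i = p'' at the i-th knot. Here h = (2, 2, 2) and Δ = (3/2, 3/2, -1/2), so the interior equations h_(i-1)·m_(i-1) + 2(h_(i-1)+h_i)·m_i + h_i·m_(i+1) = 6(Δ_i − Δ_(i-1)) read
  2·m_0 + 8·m_1 + 2·m_2 = 6(Δ_1 - Δ_0) = 0
  2·m_1 + 8·m_2 + 2·m_3 = 6(Δ_2 - Δ_1) = -12
Natural end conditions: m_0 = m_3 = 0.
Forward elimination and back-substitution give m_0 = 0, m_1 = 2/5, m_2 = -8/5, m_3 = 0.
On [6, 8], p'(x) = b_2 + 2c_2·(x - 6) + 3d_2·(x - 6)² with b_2 = Δ_2 - h_2(2m_2 + m_3)/6 = 17/30, c_2 = m_2/2 = -4/5, d_2 = (m_3 - m_2)/(6h_2) = 2/15. So p'(6) = 17/30.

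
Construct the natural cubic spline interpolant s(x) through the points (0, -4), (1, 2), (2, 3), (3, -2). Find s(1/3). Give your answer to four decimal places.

-1.7235

With m_i denoting the second derivative at x_i, h_i = 1, 1, 1, and Δ_i = (y_(i+1) − y_i)/h_i = 6, 1, -5:
  1·m_0 + 4·m_1 + 1·m_2 = 6(Δ_1 - Δ_0) = -30
  1·m_1 + 4·m_2 + 1·m_3 = 6(Δ_2 - Δ_1) = -36
Natural end conditions: m_0 = m_3 = 0.
Forward elimination and back-substitution give m_0 = 0, m_1 = -28/5, m_2 = -38/5, m_3 = 0.
On [0, 1], s(x) = -4 + 104/15·x + 0·x² - 14/15·x³.
With x = 1/3: s(1/3) = -698/405.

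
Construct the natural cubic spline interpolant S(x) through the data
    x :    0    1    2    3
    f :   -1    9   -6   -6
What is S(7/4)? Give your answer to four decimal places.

With σ_i denoting the second derivative at x_i, h_i = 1, 1, 1, and Δ_i = (y_(i+1) − y_i)/h_i = 10, -15, 0:
  1·σ_0 + 4·σ_1 + 1·σ_2 = 6(Δ_1 - Δ_0) = -150
  1·σ_1 + 4·σ_2 + 1·σ_3 = 6(Δ_2 - Δ_1) = 90
Natural end conditions: σ_0 = σ_3 = 0.
Solving: σ_0 = 0, σ_1 = -46, σ_2 = 34, σ_3 = 0.
On [1, 2], S(x) = 9 - 16/3·(x - 1) - 23·(x - 1)² + 40/3·(x - 1)³.
With (x - 1) = 3/4: S(7/4) = -37/16.

-2.3125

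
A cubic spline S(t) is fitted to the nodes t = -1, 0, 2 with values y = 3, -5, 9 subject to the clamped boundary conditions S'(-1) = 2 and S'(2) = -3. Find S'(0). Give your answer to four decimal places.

Put σ_i = S'' at the i-th knot. Here h = (1, 2) and Δ = (-8, 7), so the interior equations h_(i-1)·σ_(i-1) + 2(h_(i-1)+h_i)·σ_i + h_i·σ_(i+1) = 6(Δ_i − Δ_(i-1)) read
  1·σ_0 + 6·σ_1 + 2·σ_2 = 6(Δ_1 - Δ_0) = 90
Clamped end conditions give two more equations: 2h_0·σ_0 + h_0·σ_1 = 6(Δ_0 - S'(-1)) = -60 and h_1·σ_1 + 2h_1·σ_2 = 6(S'(2) - Δ_1) = -60.
Solving: σ_0 = -140/3, σ_1 = 100/3, σ_2 = -95/3.
On [0, 2], S'(t) = b_1 + 2c_1·t + 3d_1·t² with b_1 = Δ_1 - h_1(2σ_1 + σ_2)/6 = -14/3, c_1 = σ_1/2 = 50/3, d_1 = (σ_2 - σ_1)/(6h_1) = -65/12. So S'(0) = -14/3.

-4.6667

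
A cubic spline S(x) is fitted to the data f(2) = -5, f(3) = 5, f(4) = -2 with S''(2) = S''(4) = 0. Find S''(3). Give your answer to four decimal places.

-25.5000

With M_i denoting the second derivative at x_i, h_i = 1, 1, and Δ_i = (y_(i+1) − y_i)/h_i = 10, -7:
  1·M_0 + 4·M_1 + 1·M_2 = 6(Δ_1 - Δ_0) = -102
Natural end conditions: M_0 = M_2 = 0.
Forward elimination and back-substitution give M_0 = 0, M_1 = -51/2, M_2 = 0.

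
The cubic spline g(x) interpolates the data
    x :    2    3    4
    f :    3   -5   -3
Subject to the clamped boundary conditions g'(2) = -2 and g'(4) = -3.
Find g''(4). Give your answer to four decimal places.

-30.5000

Put m_i = g'' at the i-th knot. Here h = (1, 1) and Δ = (-8, 2), so the interior equations h_(i-1)·m_(i-1) + 2(h_(i-1)+h_i)·m_i + h_i·m_(i+1) = 6(Δ_i − Δ_(i-1)) read
  1·m_0 + 4·m_1 + 1·m_2 = 6(Δ_1 - Δ_0) = 60
Clamped end conditions give two more equations: 2h_0·m_0 + h_0·m_1 = 6(Δ_0 - g'(2)) = -36 and h_1·m_1 + 2h_1·m_2 = 6(g'(4) - Δ_1) = -30.
Solving: m_0 = -67/2, m_1 = 31, m_2 = -61/2.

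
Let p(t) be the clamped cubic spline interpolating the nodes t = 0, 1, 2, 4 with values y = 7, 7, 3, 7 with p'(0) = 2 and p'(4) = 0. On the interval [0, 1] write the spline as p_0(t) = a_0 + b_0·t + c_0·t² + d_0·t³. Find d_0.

Write M_i for p''(x_i). With h_i = 1, 1, 2 and divided differences Δ_i = 0, -4, 2, the continuity of p' gives the tridiagonal system
  1·M_0 + 4·M_1 + 1·M_2 = 6(Δ_1 - Δ_0) = -24
  1·M_1 + 6·M_2 + 2·M_3 = 6(Δ_2 - Δ_1) = 36
Clamped end conditions give two more equations: 2h_0·M_0 + h_0·M_1 = 6(Δ_0 - p'(0)) = -12 and h_2·M_2 + 2h_2·M_3 = 6(p'(4) - Δ_2) = -12.
Forward elimination and back-substitution give M_0 = -2, M_1 = -8, M_2 = 10, M_3 = -8.
On [0, 1], with p_0(t) = a_0 + b_0·t + c_0·t² + d_0·t³: c_0 = M_0/2 = -1, d_0 = (M_1 - M_0)/(6h_0) = -1, b_0 = Δ_0 - h_0(2M_0 + M_1)/6 = 2.

-1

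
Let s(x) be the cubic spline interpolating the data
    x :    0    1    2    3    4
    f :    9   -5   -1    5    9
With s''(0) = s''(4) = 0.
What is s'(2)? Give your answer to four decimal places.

7.5000

With M_i denoting the second derivative at x_i, h_i = 1, 1, 1, 1, and Δ_i = (y_(i+1) − y_i)/h_i = -14, 4, 6, 4:
  1·M_0 + 4·M_1 + 1·M_2 = 6(Δ_1 - Δ_0) = 108
  1·M_1 + 4·M_2 + 1·M_3 = 6(Δ_2 - Δ_1) = 12
  1·M_2 + 4·M_3 + 1·M_4 = 6(Δ_3 - Δ_2) = -12
Natural end conditions: M_0 = M_4 = 0.
Forward elimination and back-substitution give M_0 = 0, M_1 = 195/7, M_2 = -24/7, M_3 = -15/7, M_4 = 0.
On [2, 3], s'(x) = b_2 + 2c_2·(x - 2) + 3d_2·(x - 2)² with b_2 = Δ_2 - h_2(2M_2 + M_3)/6 = 15/2, c_2 = M_2/2 = -12/7, d_2 = (M_3 - M_2)/(6h_2) = 3/14. So s'(2) = 15/2.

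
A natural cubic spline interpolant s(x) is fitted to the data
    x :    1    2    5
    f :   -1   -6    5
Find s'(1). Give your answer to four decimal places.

Put m_i = s'' at the i-th knot. Here h = (1, 3) and Δ = (-5, 11/3), so the interior equations h_(i-1)·m_(i-1) + 2(h_(i-1)+h_i)·m_i + h_i·m_(i+1) = 6(Δ_i − Δ_(i-1)) read
  1·m_0 + 8·m_1 + 3·m_2 = 6(Δ_1 - Δ_0) = 52
Natural end conditions: m_0 = m_2 = 0.
Solving: m_0 = 0, m_1 = 13/2, m_2 = 0.
On [1, 2], s'(x) = b_0 + 2c_0·(x - 1) + 3d_0·(x - 1)² with b_0 = Δ_0 - h_0(2m_0 + m_1)/6 = -73/12, c_0 = m_0/2 = 0, d_0 = (m_1 - m_0)/(6h_0) = 13/12. So s'(1) = -73/12.

-6.0833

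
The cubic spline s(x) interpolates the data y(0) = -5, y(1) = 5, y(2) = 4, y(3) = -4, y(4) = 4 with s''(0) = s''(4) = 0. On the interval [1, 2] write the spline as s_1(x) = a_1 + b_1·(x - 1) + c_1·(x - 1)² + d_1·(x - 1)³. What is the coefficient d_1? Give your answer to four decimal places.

Let σ_i = s''(x_i). Step sizes h_i = 1, 1, 1, 1; slopes of the chords Δ_i = (y_(i+1) - y_i)/h_i = 10, -1, -8, 8.
  1·σ_0 + 4·σ_1 + 1·σ_2 = 6(Δ_1 - Δ_0) = -66
  1·σ_1 + 4·σ_2 + 1·σ_3 = 6(Δ_2 - Δ_1) = -42
  1·σ_2 + 4·σ_3 + 1·σ_4 = 6(Δ_3 - Δ_2) = 96
Natural end conditions: σ_0 = σ_4 = 0.
Forward elimination and back-substitution give σ_0 = 0, σ_1 = -363/28, σ_2 = -99/7, σ_3 = 771/28, σ_4 = 0.
On [1, 2], with s_1(x) = a_1 + b_1·(x - 1) + c_1·(x - 1)² + d_1·(x - 1)³: c_1 = σ_1/2 = -363/56, d_1 = (σ_2 - σ_1)/(6h_1) = -11/56, b_1 = Δ_1 - h_1(2σ_1 + σ_2)/6 = 159/28.

-0.1964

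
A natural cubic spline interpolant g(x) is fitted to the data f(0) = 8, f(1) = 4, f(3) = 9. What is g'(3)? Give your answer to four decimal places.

With M_i denoting the second derivative at x_i, h_i = 1, 2, and Δ_i = (y_(i+1) − y_i)/h_i = -4, 5/2:
  1·M_0 + 6·M_1 + 2·M_2 = 6(Δ_1 - Δ_0) = 39
Natural end conditions: M_0 = M_2 = 0.
Forward elimination and back-substitution give M_0 = 0, M_1 = 13/2, M_2 = 0.
On [1, 3], g'(x) = b_1 + 2c_1·(x - 1) + 3d_1·(x - 1)² with b_1 = Δ_1 - h_1(2M_1 + M_2)/6 = -11/6, c_1 = M_1/2 = 13/4, d_1 = (M_2 - M_1)/(6h_1) = -13/24. So g'(3) = 14/3.

4.6667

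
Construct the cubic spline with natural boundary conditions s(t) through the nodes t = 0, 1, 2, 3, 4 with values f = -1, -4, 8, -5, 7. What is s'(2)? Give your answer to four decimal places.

-1.7500

Let M_i = s''(x_i). Step sizes h_i = 1, 1, 1, 1; slopes of the chords Δ_i = (y_(i+1) - y_i)/h_i = -3, 12, -13, 12.
  1·M_0 + 4·M_1 + 1·M_2 = 6(Δ_1 - Δ_0) = 90
  1·M_1 + 4·M_2 + 1·M_3 = 6(Δ_2 - Δ_1) = -150
  1·M_2 + 4·M_3 + 1·M_4 = 6(Δ_3 - Δ_2) = 150
Natural end conditions: M_0 = M_4 = 0.
Hence M_0 = 0, M_1 = 75/2, M_2 = -60, M_3 = 105/2, M_4 = 0.
On [2, 3], s'(t) = b_2 + 2c_2·(t - 2) + 3d_2·(t - 2)² with b_2 = Δ_2 - h_2(2M_2 + M_3)/6 = -7/4, c_2 = M_2/2 = -30, d_2 = (M_3 - M_2)/(6h_2) = 75/4. So s'(2) = -7/4.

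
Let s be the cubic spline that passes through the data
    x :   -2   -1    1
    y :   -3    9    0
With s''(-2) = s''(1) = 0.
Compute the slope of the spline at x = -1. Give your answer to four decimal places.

Put m_i = s'' at the i-th knot. Here h = (1, 2) and Δ = (12, -9/2), so the interior equations h_(i-1)·m_(i-1) + 2(h_(i-1)+h_i)·m_i + h_i·m_(i+1) = 6(Δ_i − Δ_(i-1)) read
  1·m_0 + 6·m_1 + 2·m_2 = 6(Δ_1 - Δ_0) = -99
Natural end conditions: m_0 = m_2 = 0.
Solving the tridiagonal system: m_0 = 0, m_1 = -33/2, m_2 = 0.
On [-1, 1], s'(x) = b_1 + 2c_1·(x + 1) + 3d_1·(x + 1)² with b_1 = Δ_1 - h_1(2m_1 + m_2)/6 = 13/2, c_1 = m_1/2 = -33/4, d_1 = (m_2 - m_1)/(6h_1) = 11/8. So s'(-1) = 13/2.

6.5000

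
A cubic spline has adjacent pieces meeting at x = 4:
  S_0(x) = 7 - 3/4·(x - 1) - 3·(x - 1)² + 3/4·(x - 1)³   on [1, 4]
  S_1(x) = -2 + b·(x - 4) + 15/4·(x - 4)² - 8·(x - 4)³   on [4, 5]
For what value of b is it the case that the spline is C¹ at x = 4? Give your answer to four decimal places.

S_0'(x) = -3/4 - 6·(x - 1) + 9/4·(x - 1)², so S_0'(4) = 3/2. On the right, S_1'(4) = b, so b = 3/2.

1.5000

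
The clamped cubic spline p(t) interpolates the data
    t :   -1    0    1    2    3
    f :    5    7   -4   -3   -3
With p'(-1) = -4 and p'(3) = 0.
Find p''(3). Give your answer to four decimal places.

5.0714

With σ_i denoting the second derivative at x_i, h_i = 1, 1, 1, 1, and Δ_i = (y_(i+1) − y_i)/h_i = 2, -11, 1, 0:
  1·σ_0 + 4·σ_1 + 1·σ_2 = 6(Δ_1 - Δ_0) = -78
  1·σ_1 + 4·σ_2 + 1·σ_3 = 6(Δ_2 - Δ_1) = 72
  1·σ_2 + 4·σ_3 + 1·σ_4 = 6(Δ_3 - Δ_2) = -6
Clamped end conditions give two more equations: 2h_0·σ_0 + h_0·σ_1 = 6(Δ_0 - p'(-1)) = 36 and h_3·σ_3 + 2h_3·σ_4 = 6(p'(3) - Δ_3) = 0.
Forward elimination and back-substitution give σ_0 = 503/14, σ_1 = -251/7, σ_2 = 59/2, σ_3 = -71/7, σ_4 = 71/14.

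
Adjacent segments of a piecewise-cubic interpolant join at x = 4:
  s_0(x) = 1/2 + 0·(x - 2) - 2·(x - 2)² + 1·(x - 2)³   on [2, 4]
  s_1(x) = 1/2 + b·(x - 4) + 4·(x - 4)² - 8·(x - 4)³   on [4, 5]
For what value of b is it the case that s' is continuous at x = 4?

4

s_0'(x) = 0 - 4·(x - 2) + 3·(x - 2)², so s_0'(4) = 4. On the right, s_1'(4) = b, so b = 4.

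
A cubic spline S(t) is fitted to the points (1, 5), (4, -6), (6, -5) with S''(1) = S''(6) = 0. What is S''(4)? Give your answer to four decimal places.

With m_i denoting the second derivative at x_i, h_i = 3, 2, and Δ_i = (y_(i+1) − y_i)/h_i = -11/3, 1/2:
  3·m_0 + 10·m_1 + 2·m_2 = 6(Δ_1 - Δ_0) = 25
Natural end conditions: m_0 = m_2 = 0.
Solving the tridiagonal system: m_0 = 0, m_1 = 5/2, m_2 = 0.

2.5000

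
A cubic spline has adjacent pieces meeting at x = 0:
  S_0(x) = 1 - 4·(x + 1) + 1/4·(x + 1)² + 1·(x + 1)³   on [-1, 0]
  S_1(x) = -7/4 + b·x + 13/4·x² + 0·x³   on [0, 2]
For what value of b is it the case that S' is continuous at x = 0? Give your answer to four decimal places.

S_0'(x) = -4 + 1/2·(x + 1) + 3·(x + 1)², so S_0'(0) = -1/2. On the right, S_1'(0) = b, so b = -1/2.

-0.5000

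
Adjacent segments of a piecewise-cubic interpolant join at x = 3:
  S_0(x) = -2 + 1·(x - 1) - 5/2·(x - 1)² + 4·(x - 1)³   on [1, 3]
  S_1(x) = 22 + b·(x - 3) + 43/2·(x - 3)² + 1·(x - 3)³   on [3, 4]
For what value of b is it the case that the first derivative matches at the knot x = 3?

S_0'(x) = 1 - 5·(x - 1) + 12·(x - 1)², so S_0'(3) = 39. On the right, S_1'(3) = b, so b = 39.

39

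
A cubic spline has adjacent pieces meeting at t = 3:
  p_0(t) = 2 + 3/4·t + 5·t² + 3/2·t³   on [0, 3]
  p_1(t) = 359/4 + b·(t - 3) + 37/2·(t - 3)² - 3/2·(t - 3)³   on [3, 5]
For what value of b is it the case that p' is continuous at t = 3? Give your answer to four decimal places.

p_0'(t) = 3/4 + 10·t + 9/2·t², so p_0'(3) = 285/4. On the right, p_1'(3) = b, so b = 285/4.

71.2500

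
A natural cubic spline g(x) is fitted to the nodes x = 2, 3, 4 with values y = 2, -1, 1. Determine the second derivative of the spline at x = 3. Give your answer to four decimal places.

7.5000

Write M_i for g''(x_i). With h_i = 1, 1 and divided differences Δ_i = -3, 2, the continuity of g' gives the tridiagonal system
  1·M_0 + 4·M_1 + 1·M_2 = 6(Δ_1 - Δ_0) = 30
Natural end conditions: M_0 = M_2 = 0.
Solving: M_0 = 0, M_1 = 15/2, M_2 = 0.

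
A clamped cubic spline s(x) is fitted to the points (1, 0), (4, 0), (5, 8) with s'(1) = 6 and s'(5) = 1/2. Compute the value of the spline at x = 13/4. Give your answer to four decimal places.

-2.5576

With M_i denoting the second derivative at x_i, h_i = 3, 1, and Δ_i = (y_(i+1) − y_i)/h_i = 0, 8:
  3·M_0 + 8·M_1 + 1·M_2 = 6(Δ_1 - Δ_0) = 48
Clamped end conditions give two more equations: 2h_0·M_0 + h_0·M_1 = 6(Δ_0 - s'(1)) = -36 and h_1·M_1 + 2h_1·M_2 = 6(s'(5) - Δ_1) = -45.
Hence M_0 = -107/8, M_1 = 59/4, M_2 = -239/8.
On [1, 4], s(x) = 0 + 6·(x - 1) - 107/16·(x - 1)² + 25/16·(x - 1)³.
With (x - 1) = 9/4: s(13/4) = -2619/1024.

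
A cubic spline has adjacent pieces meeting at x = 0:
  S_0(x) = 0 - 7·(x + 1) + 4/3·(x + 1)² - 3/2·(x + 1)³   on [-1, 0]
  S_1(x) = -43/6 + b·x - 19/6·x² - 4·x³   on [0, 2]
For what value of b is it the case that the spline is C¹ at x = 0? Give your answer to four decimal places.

S_0'(x) = -7 + 8/3·(x + 1) - 9/2·(x + 1)², so S_0'(0) = -53/6. On the right, S_1'(0) = b, so b = -53/6.

-8.8333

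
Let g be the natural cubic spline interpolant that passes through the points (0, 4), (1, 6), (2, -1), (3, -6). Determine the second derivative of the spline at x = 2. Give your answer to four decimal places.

Put m_i = g'' at the i-th knot. Here h = (1, 1, 1) and Δ = (2, -7, -5), so the interior equations h_(i-1)·m_(i-1) + 2(h_(i-1)+h_i)·m_i + h_i·m_(i+1) = 6(Δ_i − Δ_(i-1)) read
  1·m_0 + 4·m_1 + 1·m_2 = 6(Δ_1 - Δ_0) = -54
  1·m_1 + 4·m_2 + 1·m_3 = 6(Δ_2 - Δ_1) = 12
Natural end conditions: m_0 = m_3 = 0.
Solving: m_0 = 0, m_1 = -76/5, m_2 = 34/5, m_3 = 0.

6.8000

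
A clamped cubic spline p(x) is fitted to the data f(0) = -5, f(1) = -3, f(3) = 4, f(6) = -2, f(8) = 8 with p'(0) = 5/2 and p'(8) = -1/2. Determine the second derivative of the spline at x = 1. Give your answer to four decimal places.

With σ_i denoting the second derivative at x_i, h_i = 1, 2, 3, 2, and Δ_i = (y_(i+1) − y_i)/h_i = 2, 7/2, -2, 5:
  1·σ_0 + 6·σ_1 + 2·σ_2 = 6(Δ_1 - Δ_0) = 9
  2·σ_1 + 10·σ_2 + 3·σ_3 = 6(Δ_2 - Δ_1) = -33
  3·σ_2 + 10·σ_3 + 2·σ_4 = 6(Δ_3 - Δ_2) = 42
Clamped end conditions give two more equations: 2h_0·σ_0 + h_0·σ_1 = 6(Δ_0 - p'(0)) = -3 and h_3·σ_3 + 2h_3·σ_4 = 6(p'(8) - Δ_3) = -33.
Solving: σ_0 = -48/13, σ_1 = 57/13, σ_2 = -177/26, σ_3 = 114/13, σ_4 = -657/52.

4.3846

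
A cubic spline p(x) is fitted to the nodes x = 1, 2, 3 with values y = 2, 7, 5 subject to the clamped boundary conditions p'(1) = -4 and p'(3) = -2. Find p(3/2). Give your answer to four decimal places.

With m_i denoting the second derivative at x_i, h_i = 1, 1, and Δ_i = (y_(i+1) − y_i)/h_i = 5, -2:
  1·m_0 + 4·m_1 + 1·m_2 = 6(Δ_1 - Δ_0) = -42
Clamped end conditions give two more equations: 2h_0·m_0 + h_0·m_1 = 6(Δ_0 - p'(1)) = 54 and h_1·m_1 + 2h_1·m_2 = 6(p'(3) - Δ_1) = 0.
Solving: m_0 = 77/2, m_1 = -23, m_2 = 23/2.
On [1, 2], p(x) = 2 - 4·(x - 1) + 77/4·(x - 1)² - 41/4·(x - 1)³.
With (x - 1) = 1/2: p(3/2) = 113/32.

3.5313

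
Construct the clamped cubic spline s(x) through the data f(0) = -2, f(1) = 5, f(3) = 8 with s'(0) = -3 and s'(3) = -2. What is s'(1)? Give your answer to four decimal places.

9.0833

With m_i denoting the second derivative at x_i, h_i = 1, 2, and Δ_i = (y_(i+1) − y_i)/h_i = 7, 3/2:
  1·m_0 + 6·m_1 + 2·m_2 = 6(Δ_1 - Δ_0) = -33
Clamped end conditions give two more equations: 2h_0·m_0 + h_0·m_1 = 6(Δ_0 - s'(0)) = 60 and h_1·m_1 + 2h_1·m_2 = 6(s'(3) - Δ_1) = -21.
Forward elimination and back-substitution give m_0 = 215/6, m_1 = -35/3, m_2 = 7/12.
On [1, 3], s'(x) = b_1 + 2c_1·(x - 1) + 3d_1·(x - 1)² with b_1 = Δ_1 - h_1(2m_1 + m_2)/6 = 109/12, c_1 = m_1/2 = -35/6, d_1 = (m_2 - m_1)/(6h_1) = 49/48. So s'(1) = 109/12.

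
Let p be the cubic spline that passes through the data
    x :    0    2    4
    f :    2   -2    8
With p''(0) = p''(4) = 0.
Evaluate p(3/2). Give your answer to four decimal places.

Put M_i = p'' at the i-th knot. Here h = (2, 2) and Δ = (-2, 5), so the interior equations h_(i-1)·M_(i-1) + 2(h_(i-1)+h_i)·M_i + h_i·M_(i+1) = 6(Δ_i − Δ_(i-1)) read
  2·M_0 + 8·M_1 + 2·M_2 = 6(Δ_1 - Δ_0) = 42
Natural end conditions: M_0 = M_2 = 0.
Forward elimination and back-substitution give M_0 = 0, M_1 = 21/4, M_2 = 0.
On [0, 2], p(x) = 2 - 15/4·x + 0·x² + 7/16·x³.
With x = 3/2: p(3/2) = -275/128.

-2.1484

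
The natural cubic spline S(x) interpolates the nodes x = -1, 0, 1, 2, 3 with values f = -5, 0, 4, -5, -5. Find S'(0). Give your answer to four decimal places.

6.6429

Put M_i = S'' at the i-th knot. Here h = (1, 1, 1, 1) and Δ = (5, 4, -9, 0), so the interior equations h_(i-1)·M_(i-1) + 2(h_(i-1)+h_i)·M_i + h_i·M_(i+1) = 6(Δ_i − Δ_(i-1)) read
  1·M_0 + 4·M_1 + 1·M_2 = 6(Δ_1 - Δ_0) = -6
  1·M_1 + 4·M_2 + 1·M_3 = 6(Δ_2 - Δ_1) = -78
  1·M_2 + 4·M_3 + 1·M_4 = 6(Δ_3 - Δ_2) = 54
Natural end conditions: M_0 = M_4 = 0.
Hence M_0 = 0, M_1 = 69/14, M_2 = -180/7, M_3 = 279/14, M_4 = 0.
On [0, 1], S'(x) = b_1 + 2c_1·x + 3d_1·x² with b_1 = Δ_1 - h_1(2M_1 + M_2)/6 = 93/14, c_1 = M_1/2 = 69/28, d_1 = (M_2 - M_1)/(6h_1) = -143/28. So S'(0) = 93/14.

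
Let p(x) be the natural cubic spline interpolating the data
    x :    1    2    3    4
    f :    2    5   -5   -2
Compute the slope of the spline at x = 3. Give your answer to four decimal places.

Put M_i = p'' at the i-th knot. Here h = (1, 1, 1) and Δ = (3, -10, 3), so the interior equations h_(i-1)·M_(i-1) + 2(h_(i-1)+h_i)·M_i + h_i·M_(i+1) = 6(Δ_i − Δ_(i-1)) read
  1·M_0 + 4·M_1 + 1·M_2 = 6(Δ_1 - Δ_0) = -78
  1·M_1 + 4·M_2 + 1·M_3 = 6(Δ_2 - Δ_1) = 78
Natural end conditions: M_0 = M_3 = 0.
Solving: M_0 = 0, M_1 = -26, M_2 = 26, M_3 = 0.
On [3, 4], p'(x) = b_2 + 2c_2·(x - 3) + 3d_2·(x - 3)² with b_2 = Δ_2 - h_2(2M_2 + M_3)/6 = -17/3, c_2 = M_2/2 = 13, d_2 = (M_3 - M_2)/(6h_2) = -13/3. So p'(3) = -17/3.

-5.6667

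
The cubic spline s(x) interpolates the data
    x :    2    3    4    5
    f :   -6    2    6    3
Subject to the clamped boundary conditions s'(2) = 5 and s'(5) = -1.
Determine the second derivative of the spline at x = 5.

With σ_i denoting the second derivative at x_i, h_i = 1, 1, 1, and Δ_i = (y_(i+1) − y_i)/h_i = 8, 4, -3:
  1·σ_0 + 4·σ_1 + 1·σ_2 = 6(Δ_1 - Δ_0) = -24
  1·σ_1 + 4·σ_2 + 1·σ_3 = 6(Δ_2 - Δ_1) = -42
Clamped end conditions give two more equations: 2h_0·σ_0 + h_0·σ_1 = 6(Δ_0 - s'(2)) = 18 and h_2·σ_2 + 2h_2·σ_3 = 6(s'(5) - Δ_2) = 12.
Hence σ_0 = 12, σ_1 = -6, σ_2 = -12, σ_3 = 12.

12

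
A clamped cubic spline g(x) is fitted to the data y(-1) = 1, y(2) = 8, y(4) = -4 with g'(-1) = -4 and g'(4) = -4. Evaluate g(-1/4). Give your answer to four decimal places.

Write m_i for g''(x_i). With h_i = 3, 2 and divided differences Δ_i = 7/3, -6, the continuity of g' gives the tridiagonal system
  3·m_0 + 10·m_1 + 2·m_2 = 6(Δ_1 - Δ_0) = -50
Clamped end conditions give two more equations: 2h_0·m_0 + h_0·m_1 = 6(Δ_0 - g'(-1)) = 38 and h_1·m_1 + 2h_1·m_2 = 6(g'(4) - Δ_1) = 12.
Solving the tridiagonal system: m_0 = 34/3, m_1 = -10, m_2 = 8.
On [-1, 2], g(x) = 1 - 4·(x + 1) + 17/3·(x + 1)² - 32/27·(x + 1)³.
With (x + 1) = 3/4: g(-1/4) = 11/16.

0.6875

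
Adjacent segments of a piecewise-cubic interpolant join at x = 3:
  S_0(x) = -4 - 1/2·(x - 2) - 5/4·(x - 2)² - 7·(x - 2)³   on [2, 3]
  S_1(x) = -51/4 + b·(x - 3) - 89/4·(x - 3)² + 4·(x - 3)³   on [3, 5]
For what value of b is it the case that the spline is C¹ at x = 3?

S_0'(x) = -1/2 - 5/2·(x - 2) - 21·(x - 2)², so S_0'(3) = -24. On the right, S_1'(3) = b, so b = -24.

-24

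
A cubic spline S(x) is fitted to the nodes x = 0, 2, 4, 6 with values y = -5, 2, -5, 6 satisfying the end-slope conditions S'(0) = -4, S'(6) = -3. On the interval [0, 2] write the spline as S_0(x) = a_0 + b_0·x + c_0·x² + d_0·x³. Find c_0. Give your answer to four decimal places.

Put M_i = S'' at the i-th knot. Here h = (2, 2, 2) and Δ = (7/2, -7/2, 11/2), so the interior equations h_(i-1)·M_(i-1) + 2(h_(i-1)+h_i)·M_i + h_i·M_(i+1) = 6(Δ_i − Δ_(i-1)) read
  2·M_0 + 8·M_1 + 2·M_2 = 6(Δ_1 - Δ_0) = -42
  2·M_1 + 8·M_2 + 2·M_3 = 6(Δ_2 - Δ_1) = 54
Clamped end conditions give two more equations: 2h_0·M_0 + h_0·M_1 = 6(Δ_0 - S'(0)) = 45 and h_2·M_2 + 2h_2·M_3 = 6(S'(6) - Δ_2) = -51.
Hence M_0 = 541/30, M_1 = -407/30, M_2 = 457/30, M_3 = -611/30.
On [0, 2], with S_0(x) = a_0 + b_0·x + c_0·x² + d_0·x³: c_0 = M_0/2 = 541/60, d_0 = (M_1 - M_0)/(6h_0) = -79/30, b_0 = Δ_0 - h_0(2M_0 + M_1)/6 = -4.

9.0167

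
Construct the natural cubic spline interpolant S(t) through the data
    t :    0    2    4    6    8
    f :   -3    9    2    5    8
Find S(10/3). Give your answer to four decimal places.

Let m_i = S''(x_i). Step sizes h_i = 2, 2, 2, 2; slopes of the chords Δ_i = (y_(i+1) - y_i)/h_i = 6, -7/2, 3/2, 3/2.
  2·m_0 + 8·m_1 + 2·m_2 = 6(Δ_1 - Δ_0) = -57
  2·m_1 + 8·m_2 + 2·m_3 = 6(Δ_2 - Δ_1) = 30
  2·m_2 + 8·m_3 + 2·m_4 = 6(Δ_3 - Δ_2) = 0
Natural end conditions: m_0 = m_4 = 0.
Solving: m_0 = 0, m_1 = -975/112, m_2 = 177/28, m_3 = -177/112, m_4 = 0.
On [2, 4], S(t) = 9 + 11/56·(t - 2) - 975/224·(t - 2)² + 561/448·(t - 2)³.
With (t - 2) = 4/3: S(10/3) = 283/63.

4.4921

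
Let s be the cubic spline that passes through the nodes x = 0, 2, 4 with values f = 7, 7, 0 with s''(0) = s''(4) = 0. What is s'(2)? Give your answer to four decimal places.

-1.7500

Write m_i for s''(x_i). With h_i = 2, 2 and divided differences Δ_i = 0, -7/2, the continuity of s' gives the tridiagonal system
  2·m_0 + 8·m_1 + 2·m_2 = 6(Δ_1 - Δ_0) = -21
Natural end conditions: m_0 = m_2 = 0.
Solving: m_0 = 0, m_1 = -21/8, m_2 = 0.
On [2, 4], s'(x) = b_1 + 2c_1·(x - 2) + 3d_1·(x - 2)² with b_1 = Δ_1 - h_1(2m_1 + m_2)/6 = -7/4, c_1 = m_1/2 = -21/16, d_1 = (m_2 - m_1)/(6h_1) = 7/32. So s'(2) = -7/4.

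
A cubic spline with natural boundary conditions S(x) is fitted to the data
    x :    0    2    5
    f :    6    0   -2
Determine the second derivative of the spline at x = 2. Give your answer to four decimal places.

1.4000

With M_i denoting the second derivative at x_i, h_i = 2, 3, and Δ_i = (y_(i+1) − y_i)/h_i = -3, -2/3:
  2·M_0 + 10·M_1 + 3·M_2 = 6(Δ_1 - Δ_0) = 14
Natural end conditions: M_0 = M_2 = 0.
Solving the tridiagonal system: M_0 = 0, M_1 = 7/5, M_2 = 0.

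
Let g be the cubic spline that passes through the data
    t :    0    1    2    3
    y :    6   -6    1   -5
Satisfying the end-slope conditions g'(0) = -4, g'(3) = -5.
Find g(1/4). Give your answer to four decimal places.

3.7250

With σ_i denoting the second derivative at x_i, h_i = 1, 1, 1, and Δ_i = (y_(i+1) − y_i)/h_i = -12, 7, -6:
  1·σ_0 + 4·σ_1 + 1·σ_2 = 6(Δ_1 - Δ_0) = 114
  1·σ_1 + 4·σ_2 + 1·σ_3 = 6(Δ_2 - Δ_1) = -78
Clamped end conditions give two more equations: 2h_0·σ_0 + h_0·σ_1 = 6(Δ_0 - g'(0)) = -48 and h_2·σ_2 + 2h_2·σ_3 = 6(g'(3) - Δ_2) = 6.
Solving the tridiagonal system: σ_0 = -736/15, σ_1 = 752/15, σ_2 = -562/15, σ_3 = 326/15.
On [0, 1], g(t) = 6 - 4·t - 368/15·t² + 248/15·t³.
With t = 1/4: g(1/4) = 149/40.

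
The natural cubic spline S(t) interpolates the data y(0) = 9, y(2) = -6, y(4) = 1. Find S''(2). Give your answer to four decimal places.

8.2500

Let M_i = S''(x_i). Step sizes h_i = 2, 2; slopes of the chords Δ_i = (y_(i+1) - y_i)/h_i = -15/2, 7/2.
  2·M_0 + 8·M_1 + 2·M_2 = 6(Δ_1 - Δ_0) = 66
Natural end conditions: M_0 = M_2 = 0.
Solving the tridiagonal system: M_0 = 0, M_1 = 33/4, M_2 = 0.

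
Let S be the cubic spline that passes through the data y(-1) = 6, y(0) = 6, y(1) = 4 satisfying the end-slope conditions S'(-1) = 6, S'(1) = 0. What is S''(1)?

Write M_i for S''(x_i). With h_i = 1, 1 and divided differences Δ_i = 0, -2, the continuity of S' gives the tridiagonal system
  1·M_0 + 4·M_1 + 1·M_2 = 6(Δ_1 - Δ_0) = -12
Clamped end conditions give two more equations: 2h_0·M_0 + h_0·M_1 = 6(Δ_0 - S'(-1)) = -36 and h_1·M_1 + 2h_1·M_2 = 6(S'(1) - Δ_1) = 12.
Forward elimination and back-substitution give M_0 = -18, M_1 = 0, M_2 = 6.

6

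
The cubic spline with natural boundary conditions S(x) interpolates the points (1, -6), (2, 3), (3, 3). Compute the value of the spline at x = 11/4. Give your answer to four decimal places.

3.5273

Put M_i = S'' at the i-th knot. Here h = (1, 1) and Δ = (9, 0), so the interior equations h_(i-1)·M_(i-1) + 2(h_(i-1)+h_i)·M_i + h_i·M_(i+1) = 6(Δ_i − Δ_(i-1)) read
  1·M_0 + 4·M_1 + 1·M_2 = 6(Δ_1 - Δ_0) = -54
Natural end conditions: M_0 = M_2 = 0.
Solving the tridiagonal system: M_0 = 0, M_1 = -27/2, M_2 = 0.
On [2, 3], S(x) = 3 + 9/2·(x - 2) - 27/4·(x - 2)² + 9/4·(x - 2)³.
With (x - 2) = 3/4: S(11/4) = 903/256.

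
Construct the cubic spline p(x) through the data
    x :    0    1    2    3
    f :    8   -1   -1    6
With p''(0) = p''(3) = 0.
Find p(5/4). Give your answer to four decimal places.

Let M_i = p''(x_i). Step sizes h_i = 1, 1, 1; slopes of the chords Δ_i = (y_(i+1) - y_i)/h_i = -9, 0, 7.
  1·M_0 + 4·M_1 + 1·M_2 = 6(Δ_1 - Δ_0) = 54
  1·M_1 + 4·M_2 + 1·M_3 = 6(Δ_2 - Δ_1) = 42
Natural end conditions: M_0 = M_3 = 0.
Hence M_0 = 0, M_1 = 58/5, M_2 = 38/5, M_3 = 0.
On [1, 2], p(x) = -1 - 77/15·(x - 1) + 29/5·(x - 1)² - 2/3·(x - 1)³.
With (x - 1) = 1/4: p(5/4) = -309/160.

-1.9313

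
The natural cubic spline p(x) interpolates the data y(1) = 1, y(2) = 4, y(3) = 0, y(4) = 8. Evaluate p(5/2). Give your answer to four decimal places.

1.6250

Write m_i for p''(x_i). With h_i = 1, 1, 1 and divided differences Δ_i = 3, -4, 8, the continuity of p' gives the tridiagonal system
  1·m_0 + 4·m_1 + 1·m_2 = 6(Δ_1 - Δ_0) = -42
  1·m_1 + 4·m_2 + 1·m_3 = 6(Δ_2 - Δ_1) = 72
Natural end conditions: m_0 = m_3 = 0.
Hence m_0 = 0, m_1 = -16, m_2 = 22, m_3 = 0.
On [2, 3], p(x) = 4 - 7/3·(x - 2) - 8·(x - 2)² + 19/3·(x - 2)³.
With (x - 2) = 1/2: p(5/2) = 13/8.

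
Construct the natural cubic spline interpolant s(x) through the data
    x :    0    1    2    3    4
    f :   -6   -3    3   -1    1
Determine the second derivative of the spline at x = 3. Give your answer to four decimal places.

Let σ_i = s''(x_i). Step sizes h_i = 1, 1, 1, 1; slopes of the chords Δ_i = (y_(i+1) - y_i)/h_i = 3, 6, -4, 2.
  1·σ_0 + 4·σ_1 + 1·σ_2 = 6(Δ_1 - Δ_0) = 18
  1·σ_1 + 4·σ_2 + 1·σ_3 = 6(Δ_2 - Δ_1) = -60
  1·σ_2 + 4·σ_3 + 1·σ_4 = 6(Δ_3 - Δ_2) = 36
Natural end conditions: σ_0 = σ_4 = 0.
Hence σ_0 = 0, σ_1 = 39/4, σ_2 = -21, σ_3 = 57/4, σ_4 = 0.

14.2500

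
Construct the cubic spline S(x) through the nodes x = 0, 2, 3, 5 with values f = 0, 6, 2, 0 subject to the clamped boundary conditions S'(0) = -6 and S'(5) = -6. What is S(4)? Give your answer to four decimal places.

1.6563

Write M_i for S''(x_i). With h_i = 2, 1, 2 and divided differences Δ_i = 3, -4, -1, the continuity of S' gives the tridiagonal system
  2·M_0 + 6·M_1 + 1·M_2 = 6(Δ_1 - Δ_0) = -42
  1·M_1 + 6·M_2 + 2·M_3 = 6(Δ_2 - Δ_1) = 18
Clamped end conditions give two more equations: 2h_0·M_0 + h_0·M_1 = 6(Δ_0 - S'(0)) = 54 and h_2·M_2 + 2h_2·M_3 = 6(S'(5) - Δ_2) = -30.
Solving: M_0 = 171/8, M_1 = -63/4, M_2 = 39/4, M_3 = -99/8.
On [3, 5], S(x) = 2 - 27/8·(x - 3) + 39/8·(x - 3)² - 59/32·(x - 3)³.
With (x - 3) = 1: S(4) = 53/32.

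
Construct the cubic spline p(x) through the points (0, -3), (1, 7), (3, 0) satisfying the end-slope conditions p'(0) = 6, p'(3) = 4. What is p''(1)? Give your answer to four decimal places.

-25.6667

Let M_i = p''(x_i). Step sizes h_i = 1, 2; slopes of the chords Δ_i = (y_(i+1) - y_i)/h_i = 10, -7/2.
  1·M_0 + 6·M_1 + 2·M_2 = 6(Δ_1 - Δ_0) = -81
Clamped end conditions give two more equations: 2h_0·M_0 + h_0·M_1 = 6(Δ_0 - p'(0)) = 24 and h_1·M_1 + 2h_1·M_2 = 6(p'(3) - Δ_1) = 45.
Solving the tridiagonal system: M_0 = 149/6, M_1 = -77/3, M_2 = 289/12.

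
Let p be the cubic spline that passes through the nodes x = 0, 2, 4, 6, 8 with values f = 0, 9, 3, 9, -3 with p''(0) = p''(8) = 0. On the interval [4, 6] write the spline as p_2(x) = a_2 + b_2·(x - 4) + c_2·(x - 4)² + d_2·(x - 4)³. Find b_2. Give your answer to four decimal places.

With M_i denoting the second derivative at x_i, h_i = 2, 2, 2, 2, and Δ_i = (y_(i+1) − y_i)/h_i = 9/2, -3, 3, -6:
  2·M_0 + 8·M_1 + 2·M_2 = 6(Δ_1 - Δ_0) = -45
  2·M_1 + 8·M_2 + 2·M_3 = 6(Δ_2 - Δ_1) = 36
  2·M_2 + 8·M_3 + 2·M_4 = 6(Δ_3 - Δ_2) = -54
Natural end conditions: M_0 = M_4 = 0.
Solving the tridiagonal system: M_0 = 0, M_1 = -873/112, M_2 = 243/28, M_3 = -999/112, M_4 = 0.
On [4, 6], with p_2(x) = a_2 + b_2·(x - 4) + c_2·(x - 4)² + d_2·(x - 4)³: c_2 = M_2/2 = 243/56, d_2 = (M_3 - M_2)/(6h_2) = -657/448, b_2 = Δ_2 - h_2(2M_2 + M_3)/6 = 3/16.

0.1875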